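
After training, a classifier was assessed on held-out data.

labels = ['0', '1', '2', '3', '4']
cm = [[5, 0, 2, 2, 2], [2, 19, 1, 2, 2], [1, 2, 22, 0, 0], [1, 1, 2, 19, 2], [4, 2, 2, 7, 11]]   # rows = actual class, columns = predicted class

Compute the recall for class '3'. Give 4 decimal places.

recall = TP/(TP+FN).
3: TP=19, FN=1+1+2+2=6 → 19/25 = 0.76000

0.7600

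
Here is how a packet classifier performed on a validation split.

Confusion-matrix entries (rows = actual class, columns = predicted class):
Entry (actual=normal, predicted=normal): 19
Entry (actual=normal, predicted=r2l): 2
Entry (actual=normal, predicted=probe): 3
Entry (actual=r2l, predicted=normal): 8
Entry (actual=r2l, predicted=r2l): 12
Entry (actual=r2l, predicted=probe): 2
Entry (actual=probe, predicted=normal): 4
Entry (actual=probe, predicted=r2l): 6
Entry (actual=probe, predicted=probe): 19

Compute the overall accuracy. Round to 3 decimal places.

0.667

Accuracy = trace / total = (19+12+19=50) / 75 = 50/75 = 0.667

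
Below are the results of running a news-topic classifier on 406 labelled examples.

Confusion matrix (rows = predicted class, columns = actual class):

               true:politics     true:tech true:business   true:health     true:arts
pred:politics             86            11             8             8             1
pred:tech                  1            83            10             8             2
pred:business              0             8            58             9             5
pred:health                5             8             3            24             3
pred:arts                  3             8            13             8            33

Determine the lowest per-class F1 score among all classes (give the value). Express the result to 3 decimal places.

Per-class F1 score (2·TP/(2·TP+FP+FN)):
  politics: TP=86, FP=11+8+8+1=28, FN=1+0+5+3=9 → 172/209 = 0.8230
  tech: TP=83, FP=1+10+8+2=21, FN=11+8+8+8=35 → 166/222 = 0.7477
  business: TP=58, FP=0+8+9+5=22, FN=8+10+3+13=34 → 116/172 = 0.6744
  health: TP=24, FP=5+8+3+3=19, FN=8+8+9+8=33 → 48/100 = 0.4800
  arts: TP=33, FP=3+8+13+8=32, FN=1+2+5+3=11 → 66/109 = 0.6055
Lowest is class 'health' with F1 score = 0.480.

0.480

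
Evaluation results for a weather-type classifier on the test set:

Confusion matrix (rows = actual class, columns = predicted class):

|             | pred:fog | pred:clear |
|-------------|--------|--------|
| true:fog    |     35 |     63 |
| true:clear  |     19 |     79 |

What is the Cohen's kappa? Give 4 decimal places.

Observed agreement pₒ = trace/N = 114/196 = 0.58163
Expected agreement pₑ = Σ (rowᵢ·colᵢ)/N² = (98·54 + 98·142)/196² = 0.50000
κ = (pₒ − pₑ)/(1 − pₑ) = (0.58163 − 0.50000)/(1 − 0.50000) = 0.1633

0.1633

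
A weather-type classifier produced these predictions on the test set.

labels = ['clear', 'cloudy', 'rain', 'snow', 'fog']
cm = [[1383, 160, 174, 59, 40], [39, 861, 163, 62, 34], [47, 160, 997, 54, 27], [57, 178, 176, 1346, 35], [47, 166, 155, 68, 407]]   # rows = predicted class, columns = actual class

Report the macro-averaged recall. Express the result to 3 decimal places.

Per-class recall (TP/(TP+FN)):
  clear: TP=1383, FN=39+47+57+47=190 → 1383/1573 = 0.8792
  cloudy: TP=861, FN=160+160+178+166=664 → 861/1525 = 0.5646
  rain: TP=997, FN=174+163+176+155=668 → 997/1665 = 0.5988
  snow: TP=1346, FN=59+62+54+68=243 → 1346/1589 = 0.8471
  fog: TP=407, FN=40+34+27+35=136 → 407/543 = 0.7495
Macro-recall = mean = (0.8792 + 0.5646 + 0.5988 + 0.8471 + 0.7495) / 5 = 0.728

0.728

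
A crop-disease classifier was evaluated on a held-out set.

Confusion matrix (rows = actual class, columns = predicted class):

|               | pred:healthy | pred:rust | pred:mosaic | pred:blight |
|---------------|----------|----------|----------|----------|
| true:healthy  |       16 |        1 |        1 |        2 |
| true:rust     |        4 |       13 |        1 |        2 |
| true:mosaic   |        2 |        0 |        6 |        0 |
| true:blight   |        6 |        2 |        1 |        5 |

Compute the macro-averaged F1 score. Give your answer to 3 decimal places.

0.632

Per-class F1 score (2·TP/(2·TP+FP+FN)):
  healthy: TP=16, FP=4+2+6=12, FN=1+1+2=4 → 32/48 = 0.6667
  rust: TP=13, FP=1+0+2=3, FN=4+1+2=7 → 26/36 = 0.7222
  mosaic: TP=6, FP=1+1+1=3, FN=2+0+0=2 → 12/17 = 0.7059
  blight: TP=5, FP=2+2+0=4, FN=6+2+1=9 → 10/23 = 0.4348
Macro-F1 score = mean = (0.6667 + 0.7222 + 0.7059 + 0.4348) / 4 = 0.632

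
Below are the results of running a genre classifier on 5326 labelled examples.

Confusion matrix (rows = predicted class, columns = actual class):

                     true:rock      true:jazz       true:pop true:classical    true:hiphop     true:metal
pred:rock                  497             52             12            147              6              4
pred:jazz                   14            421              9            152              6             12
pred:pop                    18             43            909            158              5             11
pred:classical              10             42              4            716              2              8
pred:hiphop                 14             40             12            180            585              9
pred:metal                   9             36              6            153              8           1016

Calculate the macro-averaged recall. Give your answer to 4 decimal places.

Per-class recall (TP/(TP+FN)):
  rock: TP=497, FN=14+18+10+14+9=65 → 497/562 = 0.88434
  jazz: TP=421, FN=52+43+42+40+36=213 → 421/634 = 0.66404
  pop: TP=909, FN=12+9+4+12+6=43 → 909/952 = 0.95483
  classical: TP=716, FN=147+152+158+180+153=790 → 716/1506 = 0.47543
  hiphop: TP=585, FN=6+6+5+2+8=27 → 585/612 = 0.95588
  metal: TP=1016, FN=4+12+11+8+9=44 → 1016/1060 = 0.95849
Macro-recall = mean = (0.88434 + 0.66404 + 0.95483 + 0.47543 + 0.95588 + 0.95849) / 6 = 0.8155

0.8155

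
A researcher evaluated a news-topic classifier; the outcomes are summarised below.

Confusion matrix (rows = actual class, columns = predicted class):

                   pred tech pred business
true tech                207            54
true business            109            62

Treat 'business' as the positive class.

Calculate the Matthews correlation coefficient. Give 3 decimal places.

0.172

MCC = (TP·TN − FP·FN) / √((TP+FP)(TP+FN)(TN+FP)(TN+FN))
Numerator = 62·207 − 54·109 = 6948
Denominator = √(116·171·261·316) = √1635993936 = 40447.4219
MCC = 6948 / 40447.4219 = 0.172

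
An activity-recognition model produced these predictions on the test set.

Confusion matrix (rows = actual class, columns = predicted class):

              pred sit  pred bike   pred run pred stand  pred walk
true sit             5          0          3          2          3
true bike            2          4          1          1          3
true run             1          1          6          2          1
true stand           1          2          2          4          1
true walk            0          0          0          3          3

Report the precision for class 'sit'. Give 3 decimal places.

0.556

Take TP from the diagonal, FP from the rest of the 'sit' prediction marginal, FN from the rest of the 'sit' actual marginal.
precision = TP/(TP+FP).
sit: TP=5, FP=2+1+1+0=4 → 5/9 = 0.5556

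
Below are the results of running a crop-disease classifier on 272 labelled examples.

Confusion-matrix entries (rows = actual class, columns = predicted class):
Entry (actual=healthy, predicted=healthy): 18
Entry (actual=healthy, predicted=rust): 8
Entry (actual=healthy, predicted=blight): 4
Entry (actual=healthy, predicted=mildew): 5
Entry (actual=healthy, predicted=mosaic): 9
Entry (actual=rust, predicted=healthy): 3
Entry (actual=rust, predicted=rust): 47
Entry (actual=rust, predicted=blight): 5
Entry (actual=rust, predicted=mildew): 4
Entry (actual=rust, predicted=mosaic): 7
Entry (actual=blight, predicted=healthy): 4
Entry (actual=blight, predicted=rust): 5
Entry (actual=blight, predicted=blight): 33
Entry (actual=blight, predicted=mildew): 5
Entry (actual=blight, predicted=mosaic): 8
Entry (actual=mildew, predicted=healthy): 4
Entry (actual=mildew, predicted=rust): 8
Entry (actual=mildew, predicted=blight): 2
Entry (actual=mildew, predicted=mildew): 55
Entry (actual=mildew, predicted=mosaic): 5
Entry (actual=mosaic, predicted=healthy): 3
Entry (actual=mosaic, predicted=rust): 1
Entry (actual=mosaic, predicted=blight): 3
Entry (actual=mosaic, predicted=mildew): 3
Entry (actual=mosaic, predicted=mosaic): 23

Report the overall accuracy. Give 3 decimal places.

Accuracy = trace / total = (18+47+33+55+23=176) / 272 = 176/272 = 0.647

0.647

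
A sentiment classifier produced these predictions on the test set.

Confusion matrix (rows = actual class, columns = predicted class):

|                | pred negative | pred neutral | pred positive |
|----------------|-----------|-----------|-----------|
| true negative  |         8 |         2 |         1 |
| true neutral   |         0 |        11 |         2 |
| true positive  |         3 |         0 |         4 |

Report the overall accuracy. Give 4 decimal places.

0.7419

Accuracy = trace / total = (8+11+4=23) / 31 = 23/31 = 0.7419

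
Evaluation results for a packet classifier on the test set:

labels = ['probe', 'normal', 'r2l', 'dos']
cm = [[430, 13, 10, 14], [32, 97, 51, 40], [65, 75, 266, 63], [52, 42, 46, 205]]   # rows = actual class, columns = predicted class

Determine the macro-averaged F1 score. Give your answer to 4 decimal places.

0.6257

Per-class F1 score (2·TP/(2·TP+FP+FN)):
  probe: TP=430, FP=32+65+52=149, FN=13+10+14=37 → 860/1046 = 0.82218
  normal: TP=97, FP=13+75+42=130, FN=32+51+40=123 → 194/447 = 0.43400
  r2l: TP=266, FP=10+51+46=107, FN=65+75+63=203 → 532/842 = 0.63183
  dos: TP=205, FP=14+40+63=117, FN=52+42+46=140 → 410/667 = 0.61469
Macro-F1 score = mean = (0.82218 + 0.43400 + 0.63183 + 0.61469) / 4 = 0.6257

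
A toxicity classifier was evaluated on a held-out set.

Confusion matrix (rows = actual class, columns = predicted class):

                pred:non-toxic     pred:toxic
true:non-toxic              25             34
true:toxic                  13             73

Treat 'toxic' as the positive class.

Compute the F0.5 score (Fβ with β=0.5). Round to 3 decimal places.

Fβ = (1+β²)·TP / ((1+β²)·TP + β²·FN + FP), with β²=1/4
= 1.25·73 / (1.25·73 + 0.25·13 + 34) = 0.710

0.710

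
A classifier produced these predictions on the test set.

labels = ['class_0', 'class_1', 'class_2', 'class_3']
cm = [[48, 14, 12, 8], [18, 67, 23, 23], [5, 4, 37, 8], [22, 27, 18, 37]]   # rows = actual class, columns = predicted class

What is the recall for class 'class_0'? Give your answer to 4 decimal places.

Take TP from the diagonal, FP from the rest of the 'class_0' prediction marginal, FN from the rest of the 'class_0' actual marginal.
recall = TP/(TP+FN).
class_0: TP=48, FN=14+12+8=34 → 48/82 = 0.58537

0.5854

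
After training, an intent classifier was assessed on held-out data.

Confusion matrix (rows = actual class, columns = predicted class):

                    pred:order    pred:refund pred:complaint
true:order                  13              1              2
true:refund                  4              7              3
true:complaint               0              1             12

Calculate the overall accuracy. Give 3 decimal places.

Accuracy = trace / total = (13+7+12=32) / 43 = 32/43 = 0.744

0.744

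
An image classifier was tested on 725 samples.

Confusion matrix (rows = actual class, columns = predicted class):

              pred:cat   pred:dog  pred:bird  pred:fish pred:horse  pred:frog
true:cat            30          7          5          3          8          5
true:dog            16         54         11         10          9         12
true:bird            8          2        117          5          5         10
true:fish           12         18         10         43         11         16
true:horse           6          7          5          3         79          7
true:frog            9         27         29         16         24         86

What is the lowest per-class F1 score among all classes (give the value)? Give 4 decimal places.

Per-class F1 score (2·TP/(2·TP+FP+FN)):
  cat: TP=30, FP=16+8+12+6+9=51, FN=7+5+3+8+5=28 → 60/139 = 0.43165
  dog: TP=54, FP=7+2+18+7+27=61, FN=16+11+10+9+12=58 → 108/227 = 0.47577
  bird: TP=117, FP=5+11+10+5+29=60, FN=8+2+5+5+10=30 → 234/324 = 0.72222
  fish: TP=43, FP=3+10+5+3+16=37, FN=12+18+10+11+16=67 → 86/190 = 0.45263
  horse: TP=79, FP=8+9+5+11+24=57, FN=6+7+5+3+7=28 → 158/243 = 0.65021
  frog: TP=86, FP=5+12+10+16+7=50, FN=9+27+29+16+24=105 → 172/327 = 0.52599
Lowest is class 'cat' with F1 score = 0.4317.

0.4317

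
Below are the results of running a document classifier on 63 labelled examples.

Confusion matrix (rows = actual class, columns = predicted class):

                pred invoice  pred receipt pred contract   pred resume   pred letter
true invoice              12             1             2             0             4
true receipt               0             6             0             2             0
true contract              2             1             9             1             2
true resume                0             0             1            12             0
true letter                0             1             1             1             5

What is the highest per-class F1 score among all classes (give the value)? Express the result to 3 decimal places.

Per-class F1 score (2·TP/(2·TP+FP+FN)):
  invoice: TP=12, FP=0+2+0+0=2, FN=1+2+0+4=7 → 24/33 = 0.7273
  receipt: TP=6, FP=1+1+0+1=3, FN=0+0+2+0=2 → 12/17 = 0.7059
  contract: TP=9, FP=2+0+1+1=4, FN=2+1+1+2=6 → 18/28 = 0.6429
  resume: TP=12, FP=0+2+1+1=4, FN=0+0+1+0=1 → 24/29 = 0.8276
  letter: TP=5, FP=4+0+2+0=6, FN=0+1+1+1=3 → 10/19 = 0.5263
Highest is class 'resume' with F1 score = 0.828.

0.828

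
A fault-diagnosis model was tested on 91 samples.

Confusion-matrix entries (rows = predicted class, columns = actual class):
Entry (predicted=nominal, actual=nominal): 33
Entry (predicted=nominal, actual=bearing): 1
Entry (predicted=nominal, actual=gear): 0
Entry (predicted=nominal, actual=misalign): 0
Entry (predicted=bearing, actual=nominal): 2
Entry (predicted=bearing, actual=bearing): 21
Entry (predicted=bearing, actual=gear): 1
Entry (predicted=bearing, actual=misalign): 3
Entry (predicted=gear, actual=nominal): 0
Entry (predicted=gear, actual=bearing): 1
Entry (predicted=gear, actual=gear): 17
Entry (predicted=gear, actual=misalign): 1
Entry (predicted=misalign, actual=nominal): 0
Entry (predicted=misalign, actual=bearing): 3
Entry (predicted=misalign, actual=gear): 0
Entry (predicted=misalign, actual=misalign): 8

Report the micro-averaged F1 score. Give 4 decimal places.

Micro-averaging pools counts across classes: ΣTP=79, ΣFP=12, ΣFN=12.
Micro-F1 score = 2·TP/(2·TP+FP+FN) on pooled counts = 0.8681 (equals overall accuracy in single-label multiclass).

0.8681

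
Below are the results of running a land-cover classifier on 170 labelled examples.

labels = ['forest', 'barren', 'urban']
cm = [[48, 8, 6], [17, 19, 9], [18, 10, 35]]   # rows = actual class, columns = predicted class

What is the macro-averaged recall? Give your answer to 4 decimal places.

Per-class recall (TP/(TP+FN)):
  forest: TP=48, FN=8+6=14 → 48/62 = 0.77419
  barren: TP=19, FN=17+9=26 → 19/45 = 0.42222
  urban: TP=35, FN=18+10=28 → 35/63 = 0.55556
Macro-recall = mean = (0.77419 + 0.42222 + 0.55556) / 3 = 0.5840

0.5840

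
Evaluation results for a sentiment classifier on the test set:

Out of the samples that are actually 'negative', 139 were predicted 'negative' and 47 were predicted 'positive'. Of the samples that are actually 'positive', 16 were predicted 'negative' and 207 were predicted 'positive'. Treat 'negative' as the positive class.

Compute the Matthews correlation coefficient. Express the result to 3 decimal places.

MCC = (TP·TN − FP·FN) / √((TP+FP)(TP+FN)(TN+FP)(TN+FN))
Numerator = 139·207 − 16·47 = 28021
Denominator = √(155·186·223·254) = √1632988860 = 40410.2569
MCC = 28021 / 40410.2569 = 0.693

0.693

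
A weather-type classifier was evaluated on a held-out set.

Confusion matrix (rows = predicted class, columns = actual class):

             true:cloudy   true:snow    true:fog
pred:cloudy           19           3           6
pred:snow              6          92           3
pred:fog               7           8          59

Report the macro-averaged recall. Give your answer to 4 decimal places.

0.7849

Per-class recall (TP/(TP+FN)):
  cloudy: TP=19, FN=6+7=13 → 19/32 = 0.59375
  snow: TP=92, FN=3+8=11 → 92/103 = 0.89320
  fog: TP=59, FN=6+3=9 → 59/68 = 0.86765
Macro-recall = mean = (0.59375 + 0.89320 + 0.86765) / 3 = 0.7849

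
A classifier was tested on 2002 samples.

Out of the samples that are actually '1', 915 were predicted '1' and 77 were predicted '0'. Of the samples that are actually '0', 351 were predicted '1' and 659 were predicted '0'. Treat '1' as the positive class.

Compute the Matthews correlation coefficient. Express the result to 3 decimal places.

0.596

MCC = (TP·TN − FP·FN) / √((TP+FP)(TP+FN)(TN+FP)(TN+FN))
Numerator = 915·659 − 351·77 = 575958
Denominator = √(1266·992·1010·736) = √933565009920 = 966211.6797
MCC = 575958 / 966211.6797 = 0.596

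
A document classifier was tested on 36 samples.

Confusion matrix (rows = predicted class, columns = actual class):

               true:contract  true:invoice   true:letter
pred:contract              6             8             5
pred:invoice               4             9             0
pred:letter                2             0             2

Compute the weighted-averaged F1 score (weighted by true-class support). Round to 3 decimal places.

Per-class F1 score (2·TP/(2·TP+FP+FN)):
  contract: TP=6, FP=8+5=13, FN=4+2=6 → 12/31 = 0.3871
  invoice: TP=9, FP=4+0=4, FN=8+0=8 → 18/30 = 0.6000
  letter: TP=2, FP=2+0=2, FN=5+0=5 → 4/11 = 0.3636
Weighted-F1 score = Σ (supportᵢ/N)·F1 scoreᵢ with N=36: (12/36)·0.3871 + (17/36)·0.6000 + (7/36)·0.3636 = 0.483

0.483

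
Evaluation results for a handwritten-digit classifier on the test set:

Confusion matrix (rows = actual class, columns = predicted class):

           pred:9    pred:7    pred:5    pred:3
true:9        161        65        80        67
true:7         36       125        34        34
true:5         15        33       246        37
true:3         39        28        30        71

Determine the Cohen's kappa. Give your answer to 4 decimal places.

Observed agreement pₒ = trace/N = 603/1101 = 0.54768
Expected agreement pₑ = Σ (rowᵢ·colᵢ)/N² = (373·251 + 229·251 + 331·390 + 168·209)/1101² = 0.26011
κ = (pₒ − pₑ)/(1 − pₑ) = (0.54768 − 0.26011)/(1 − 0.26011) = 0.3887

0.3887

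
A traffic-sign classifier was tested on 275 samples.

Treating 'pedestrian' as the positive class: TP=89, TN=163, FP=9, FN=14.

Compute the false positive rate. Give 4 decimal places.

0.0523

FPR = FP/(FP+TN) = 9/(9+163) = 0.0523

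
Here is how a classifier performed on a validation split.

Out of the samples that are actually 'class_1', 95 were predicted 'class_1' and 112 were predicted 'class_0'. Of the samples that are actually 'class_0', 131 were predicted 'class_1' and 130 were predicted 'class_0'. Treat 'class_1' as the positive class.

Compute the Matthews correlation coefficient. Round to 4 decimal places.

-0.0427

MCC = (TP·TN − FP·FN) / √((TP+FP)(TP+FN)(TN+FP)(TN+FN))
Numerator = 95·130 − 131·112 = -2322
Denominator = √(226·207·261·242) = √2954844684 = 54358.4831
MCC = -2322 / 54358.4831 = -0.0427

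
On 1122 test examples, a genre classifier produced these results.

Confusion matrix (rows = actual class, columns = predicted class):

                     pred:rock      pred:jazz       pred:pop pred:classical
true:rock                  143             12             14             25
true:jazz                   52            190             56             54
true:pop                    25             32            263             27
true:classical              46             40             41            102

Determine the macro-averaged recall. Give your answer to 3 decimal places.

0.620

Per-class recall (TP/(TP+FN)):
  rock: TP=143, FN=12+14+25=51 → 143/194 = 0.7371
  jazz: TP=190, FN=52+56+54=162 → 190/352 = 0.5398
  pop: TP=263, FN=25+32+27=84 → 263/347 = 0.7579
  classical: TP=102, FN=46+40+41=127 → 102/229 = 0.4454
Macro-recall = mean = (0.7371 + 0.5398 + 0.7579 + 0.4454) / 4 = 0.620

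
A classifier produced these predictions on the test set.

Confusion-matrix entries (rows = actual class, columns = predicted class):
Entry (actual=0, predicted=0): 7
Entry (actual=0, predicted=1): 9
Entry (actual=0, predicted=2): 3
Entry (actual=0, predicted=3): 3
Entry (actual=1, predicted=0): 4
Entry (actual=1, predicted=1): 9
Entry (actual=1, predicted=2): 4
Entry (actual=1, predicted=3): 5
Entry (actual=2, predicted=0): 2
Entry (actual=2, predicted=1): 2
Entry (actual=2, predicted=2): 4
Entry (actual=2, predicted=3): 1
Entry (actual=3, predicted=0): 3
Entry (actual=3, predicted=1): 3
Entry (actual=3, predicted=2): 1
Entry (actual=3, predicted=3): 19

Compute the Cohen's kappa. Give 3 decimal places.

Observed agreement pₒ = trace/N = 39/79 = 0.4937
Expected agreement pₑ = Σ (rowᵢ·colᵢ)/N² = (22·16 + 22·23 + 9·12 + 26·28)/79² = 0.2714
κ = (pₒ − pₑ)/(1 − pₑ) = (0.4937 − 0.2714)/(1 − 0.2714) = 0.305

0.305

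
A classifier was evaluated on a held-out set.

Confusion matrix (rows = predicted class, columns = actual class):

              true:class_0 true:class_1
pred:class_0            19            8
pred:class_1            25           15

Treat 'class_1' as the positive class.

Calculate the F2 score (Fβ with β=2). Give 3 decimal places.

0.568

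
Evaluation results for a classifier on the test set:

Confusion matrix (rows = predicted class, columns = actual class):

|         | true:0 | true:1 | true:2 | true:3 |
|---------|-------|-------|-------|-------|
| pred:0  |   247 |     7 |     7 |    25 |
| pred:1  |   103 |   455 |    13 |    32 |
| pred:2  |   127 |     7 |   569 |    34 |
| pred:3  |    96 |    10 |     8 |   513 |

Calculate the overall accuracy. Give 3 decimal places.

0.792

Accuracy = trace / total = (247+455+569+513=1784) / 2253 = 1784/2253 = 0.792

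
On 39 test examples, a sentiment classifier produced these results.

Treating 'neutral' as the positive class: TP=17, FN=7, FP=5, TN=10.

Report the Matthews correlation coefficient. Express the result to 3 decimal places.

MCC = (TP·TN − FP·FN) / √((TP+FP)(TP+FN)(TN+FP)(TN+FN))
Numerator = 17·10 − 5·7 = 135
Denominator = √(22·24·15·17) = √134640 = 366.9332
MCC = 135 / 366.9332 = 0.368

0.368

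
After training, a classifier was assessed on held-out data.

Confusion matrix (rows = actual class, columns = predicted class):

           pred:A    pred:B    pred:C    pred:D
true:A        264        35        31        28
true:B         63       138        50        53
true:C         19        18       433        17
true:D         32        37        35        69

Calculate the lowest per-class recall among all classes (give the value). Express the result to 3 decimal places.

0.399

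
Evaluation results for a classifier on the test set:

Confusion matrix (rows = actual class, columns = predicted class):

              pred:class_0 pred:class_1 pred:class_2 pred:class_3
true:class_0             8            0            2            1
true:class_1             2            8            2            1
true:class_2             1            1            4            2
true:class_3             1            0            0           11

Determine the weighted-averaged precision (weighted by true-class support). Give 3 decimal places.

Per-class precision (TP/(TP+FP)):
  class_0: TP=8, FP=2+1+1=4 → 8/12 = 0.6667
  class_1: TP=8, FP=0+1+0=1 → 8/9 = 0.8889
  class_2: TP=4, FP=2+2+0=4 → 4/8 = 0.5000
  class_3: TP=11, FP=1+1+2=4 → 11/15 = 0.7333
Weighted-precision = Σ (supportᵢ/N)·precisionᵢ with N=44: (11/44)·0.6667 + (13/44)·0.8889 + (8/44)·0.5000 + (12/44)·0.7333 = 0.720

0.720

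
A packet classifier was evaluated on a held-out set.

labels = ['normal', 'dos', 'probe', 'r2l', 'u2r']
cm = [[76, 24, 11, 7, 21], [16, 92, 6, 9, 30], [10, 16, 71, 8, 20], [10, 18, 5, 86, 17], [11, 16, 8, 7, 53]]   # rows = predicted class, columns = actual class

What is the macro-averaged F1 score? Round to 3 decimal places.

Per-class F1 score (2·TP/(2·TP+FP+FN)):
  normal: TP=76, FP=24+11+7+21=63, FN=16+10+10+11=47 → 152/262 = 0.5802
  dos: TP=92, FP=16+6+9+30=61, FN=24+16+18+16=74 → 184/319 = 0.5768
  probe: TP=71, FP=10+16+8+20=54, FN=11+6+5+8=30 → 142/226 = 0.6283
  r2l: TP=86, FP=10+18+5+17=50, FN=7+9+8+7=31 → 172/253 = 0.6798
  u2r: TP=53, FP=11+16+8+7=42, FN=21+30+20+17=88 → 106/236 = 0.4492
Macro-F1 score = mean = (0.5802 + 0.5768 + 0.6283 + 0.6798 + 0.4492) / 5 = 0.583

0.583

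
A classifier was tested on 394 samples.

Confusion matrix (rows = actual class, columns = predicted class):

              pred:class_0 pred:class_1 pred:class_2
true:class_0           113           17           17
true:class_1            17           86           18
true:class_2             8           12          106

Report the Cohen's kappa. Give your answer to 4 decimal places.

0.6604

Observed agreement pₒ = trace/N = 305/394 = 0.77411
Expected agreement pₑ = Σ (rowᵢ·colᵢ)/N² = (147·138 + 121·115 + 126·141)/394² = 0.33476
κ = (pₒ − pₑ)/(1 − pₑ) = (0.77411 − 0.33476)/(1 − 0.33476) = 0.6604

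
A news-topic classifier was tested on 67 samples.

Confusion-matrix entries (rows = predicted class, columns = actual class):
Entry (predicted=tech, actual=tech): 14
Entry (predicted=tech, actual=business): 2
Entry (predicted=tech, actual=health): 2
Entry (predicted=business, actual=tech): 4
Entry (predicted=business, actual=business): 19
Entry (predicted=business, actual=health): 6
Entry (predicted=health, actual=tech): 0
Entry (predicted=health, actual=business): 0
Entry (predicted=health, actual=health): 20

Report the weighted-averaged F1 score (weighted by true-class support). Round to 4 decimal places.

0.7954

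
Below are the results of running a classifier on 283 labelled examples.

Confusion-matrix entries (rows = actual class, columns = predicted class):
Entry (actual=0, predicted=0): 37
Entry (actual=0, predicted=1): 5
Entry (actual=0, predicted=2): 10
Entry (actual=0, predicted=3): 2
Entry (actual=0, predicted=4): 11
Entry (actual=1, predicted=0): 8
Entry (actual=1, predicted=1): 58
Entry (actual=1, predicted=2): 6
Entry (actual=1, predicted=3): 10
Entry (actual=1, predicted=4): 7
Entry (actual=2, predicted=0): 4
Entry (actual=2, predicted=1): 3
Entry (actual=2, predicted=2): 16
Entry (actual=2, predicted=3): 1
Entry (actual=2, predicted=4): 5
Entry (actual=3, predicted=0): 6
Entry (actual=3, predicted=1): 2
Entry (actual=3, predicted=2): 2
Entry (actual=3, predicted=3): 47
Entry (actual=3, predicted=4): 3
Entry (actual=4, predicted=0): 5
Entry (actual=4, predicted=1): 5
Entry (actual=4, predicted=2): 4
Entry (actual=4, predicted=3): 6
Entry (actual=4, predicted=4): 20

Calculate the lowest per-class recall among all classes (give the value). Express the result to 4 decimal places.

0.5000

Per-class recall (TP/(TP+FN)):
  0: TP=37, FN=5+10+2+11=28 → 37/65 = 0.56923
  1: TP=58, FN=8+6+10+7=31 → 58/89 = 0.65169
  2: TP=16, FN=4+3+1+5=13 → 16/29 = 0.55172
  3: TP=47, FN=6+2+2+3=13 → 47/60 = 0.78333
  4: TP=20, FN=5+5+4+6=20 → 20/40 = 0.50000
Lowest is class '4' with recall = 0.5000.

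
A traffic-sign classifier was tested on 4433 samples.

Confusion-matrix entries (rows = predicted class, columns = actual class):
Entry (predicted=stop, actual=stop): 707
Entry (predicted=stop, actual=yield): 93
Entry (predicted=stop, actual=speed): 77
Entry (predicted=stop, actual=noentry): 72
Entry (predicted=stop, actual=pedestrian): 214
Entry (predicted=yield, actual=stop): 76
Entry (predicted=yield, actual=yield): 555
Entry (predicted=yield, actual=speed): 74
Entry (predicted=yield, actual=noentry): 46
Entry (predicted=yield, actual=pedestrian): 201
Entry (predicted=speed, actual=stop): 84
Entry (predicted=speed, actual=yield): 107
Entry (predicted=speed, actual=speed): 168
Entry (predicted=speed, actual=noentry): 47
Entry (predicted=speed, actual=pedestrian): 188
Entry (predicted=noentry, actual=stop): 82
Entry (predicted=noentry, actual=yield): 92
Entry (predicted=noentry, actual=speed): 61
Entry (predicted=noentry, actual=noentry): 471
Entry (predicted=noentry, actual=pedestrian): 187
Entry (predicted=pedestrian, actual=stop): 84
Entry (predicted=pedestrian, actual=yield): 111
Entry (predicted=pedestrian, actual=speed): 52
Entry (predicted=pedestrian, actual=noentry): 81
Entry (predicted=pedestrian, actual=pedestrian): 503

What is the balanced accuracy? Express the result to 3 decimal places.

Balanced accuracy = mean of per-class recall.
  stop: recall = 707/1033 = 0.6844
  yield: recall = 555/958 = 0.5793
  speed: recall = 168/432 = 0.3889
  noentry: recall = 471/717 = 0.6569
  pedestrian: recall = 503/1293 = 0.3890
Mean = (0.6844 + 0.5793 + 0.3889 + 0.6569 + 0.3890) / 5 = 0.540

0.540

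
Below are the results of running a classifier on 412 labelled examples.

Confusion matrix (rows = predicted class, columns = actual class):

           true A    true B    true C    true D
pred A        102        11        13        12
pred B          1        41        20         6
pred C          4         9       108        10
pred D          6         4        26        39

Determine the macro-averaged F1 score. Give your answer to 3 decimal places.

0.676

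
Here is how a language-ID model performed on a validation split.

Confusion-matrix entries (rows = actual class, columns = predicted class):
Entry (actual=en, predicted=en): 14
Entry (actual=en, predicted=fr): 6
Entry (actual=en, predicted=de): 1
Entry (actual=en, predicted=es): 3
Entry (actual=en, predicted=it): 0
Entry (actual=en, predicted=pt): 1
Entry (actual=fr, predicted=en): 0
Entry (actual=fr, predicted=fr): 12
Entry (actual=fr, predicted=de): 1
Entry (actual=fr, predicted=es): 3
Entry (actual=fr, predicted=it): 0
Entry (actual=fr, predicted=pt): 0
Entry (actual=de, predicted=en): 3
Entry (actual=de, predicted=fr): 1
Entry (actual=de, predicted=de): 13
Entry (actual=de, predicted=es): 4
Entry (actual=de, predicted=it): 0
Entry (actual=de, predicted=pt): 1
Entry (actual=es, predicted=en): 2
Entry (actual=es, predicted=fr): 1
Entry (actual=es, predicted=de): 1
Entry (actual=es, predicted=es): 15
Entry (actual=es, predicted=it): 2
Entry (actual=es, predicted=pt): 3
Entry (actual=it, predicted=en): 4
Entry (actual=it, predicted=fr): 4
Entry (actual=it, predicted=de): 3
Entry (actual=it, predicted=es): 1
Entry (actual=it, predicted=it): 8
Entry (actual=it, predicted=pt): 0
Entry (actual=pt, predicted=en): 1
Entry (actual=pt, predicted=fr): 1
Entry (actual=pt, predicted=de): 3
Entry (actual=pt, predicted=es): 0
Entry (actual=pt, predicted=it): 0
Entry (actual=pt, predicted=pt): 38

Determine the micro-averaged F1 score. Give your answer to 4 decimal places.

0.6667

Micro-averaging pools counts across classes: ΣTP=100, ΣFP=50, ΣFN=50.
Micro-F1 score = 2·TP/(2·TP+FP+FN) on pooled counts = 0.6667 (equals overall accuracy in single-label multiclass).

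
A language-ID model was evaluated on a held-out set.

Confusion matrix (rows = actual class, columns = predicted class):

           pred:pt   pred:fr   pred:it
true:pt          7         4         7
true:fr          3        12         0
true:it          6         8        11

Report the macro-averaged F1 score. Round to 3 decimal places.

Per-class F1 score (2·TP/(2·TP+FP+FN)):
  pt: TP=7, FP=3+6=9, FN=4+7=11 → 14/34 = 0.4118
  fr: TP=12, FP=4+8=12, FN=3+0=3 → 24/39 = 0.6154
  it: TP=11, FP=7+0=7, FN=6+8=14 → 22/43 = 0.5116
Macro-F1 score = mean = (0.4118 + 0.6154 + 0.5116) / 3 = 0.513

0.513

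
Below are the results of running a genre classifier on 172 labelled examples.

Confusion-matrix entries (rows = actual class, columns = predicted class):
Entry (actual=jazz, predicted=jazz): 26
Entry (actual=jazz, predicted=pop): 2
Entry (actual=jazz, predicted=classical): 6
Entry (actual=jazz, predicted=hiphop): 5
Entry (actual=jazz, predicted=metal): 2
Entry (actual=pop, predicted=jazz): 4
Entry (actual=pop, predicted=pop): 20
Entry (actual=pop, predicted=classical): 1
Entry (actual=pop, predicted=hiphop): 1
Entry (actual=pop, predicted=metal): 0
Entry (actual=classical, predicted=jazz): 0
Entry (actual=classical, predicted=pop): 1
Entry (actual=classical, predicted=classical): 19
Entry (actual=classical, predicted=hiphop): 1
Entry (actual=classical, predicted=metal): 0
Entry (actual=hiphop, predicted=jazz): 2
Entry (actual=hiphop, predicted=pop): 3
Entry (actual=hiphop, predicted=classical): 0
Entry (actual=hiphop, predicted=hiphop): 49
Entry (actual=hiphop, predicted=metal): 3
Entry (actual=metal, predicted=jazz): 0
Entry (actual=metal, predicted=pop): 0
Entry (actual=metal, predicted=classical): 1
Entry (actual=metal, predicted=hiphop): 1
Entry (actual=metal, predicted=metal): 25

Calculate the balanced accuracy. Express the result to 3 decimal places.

Balanced accuracy = mean of per-class recall.
  jazz: recall = 26/41 = 0.6341
  pop: recall = 20/26 = 0.7692
  classical: recall = 19/21 = 0.9048
  hiphop: recall = 49/57 = 0.8596
  metal: recall = 25/27 = 0.9259
Mean = (0.6341 + 0.7692 + 0.9048 + 0.8596 + 0.9259) / 5 = 0.819

0.819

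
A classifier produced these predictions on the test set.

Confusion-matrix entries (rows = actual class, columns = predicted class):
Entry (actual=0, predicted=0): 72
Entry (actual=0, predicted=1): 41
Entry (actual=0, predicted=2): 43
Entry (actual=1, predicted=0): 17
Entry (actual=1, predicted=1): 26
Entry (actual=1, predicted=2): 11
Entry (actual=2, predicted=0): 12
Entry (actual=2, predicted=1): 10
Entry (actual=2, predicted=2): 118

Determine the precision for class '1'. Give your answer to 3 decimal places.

Treat '1' as positive and all other classes as negative.
precision = TP/(TP+FP).
1: TP=26, FP=41+10=51 → 26/77 = 0.3377

0.338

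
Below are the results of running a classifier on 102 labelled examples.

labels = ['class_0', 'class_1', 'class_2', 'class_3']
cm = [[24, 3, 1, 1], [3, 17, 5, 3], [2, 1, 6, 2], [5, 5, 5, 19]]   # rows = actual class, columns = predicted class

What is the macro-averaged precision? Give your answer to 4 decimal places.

0.6182

Per-class precision (TP/(TP+FP)):
  class_0: TP=24, FP=3+2+5=10 → 24/34 = 0.70588
  class_1: TP=17, FP=3+1+5=9 → 17/26 = 0.65385
  class_2: TP=6, FP=1+5+5=11 → 6/17 = 0.35294
  class_3: TP=19, FP=1+3+2=6 → 19/25 = 0.76000
Macro-precision = mean = (0.70588 + 0.65385 + 0.35294 + 0.76000) / 4 = 0.6182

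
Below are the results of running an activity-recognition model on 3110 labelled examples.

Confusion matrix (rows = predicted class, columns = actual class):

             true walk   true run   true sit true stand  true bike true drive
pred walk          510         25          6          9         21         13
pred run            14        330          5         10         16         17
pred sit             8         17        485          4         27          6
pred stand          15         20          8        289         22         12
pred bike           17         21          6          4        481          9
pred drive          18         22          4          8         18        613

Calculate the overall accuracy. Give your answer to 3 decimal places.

0.871

Accuracy = trace / total = (510+330+485+289+481+613=2708) / 3110 = 2708/3110 = 0.871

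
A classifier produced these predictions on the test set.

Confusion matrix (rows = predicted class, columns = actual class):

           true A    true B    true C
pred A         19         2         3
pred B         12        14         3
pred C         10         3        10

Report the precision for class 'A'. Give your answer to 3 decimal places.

0.792

One-vs-rest for 'A': TP = diagonal; FP = other classes predicted 'A'; FN = 'A' predicted as other.
precision = TP/(TP+FP).
A: TP=19, FP=2+3=5 → 19/24 = 0.7917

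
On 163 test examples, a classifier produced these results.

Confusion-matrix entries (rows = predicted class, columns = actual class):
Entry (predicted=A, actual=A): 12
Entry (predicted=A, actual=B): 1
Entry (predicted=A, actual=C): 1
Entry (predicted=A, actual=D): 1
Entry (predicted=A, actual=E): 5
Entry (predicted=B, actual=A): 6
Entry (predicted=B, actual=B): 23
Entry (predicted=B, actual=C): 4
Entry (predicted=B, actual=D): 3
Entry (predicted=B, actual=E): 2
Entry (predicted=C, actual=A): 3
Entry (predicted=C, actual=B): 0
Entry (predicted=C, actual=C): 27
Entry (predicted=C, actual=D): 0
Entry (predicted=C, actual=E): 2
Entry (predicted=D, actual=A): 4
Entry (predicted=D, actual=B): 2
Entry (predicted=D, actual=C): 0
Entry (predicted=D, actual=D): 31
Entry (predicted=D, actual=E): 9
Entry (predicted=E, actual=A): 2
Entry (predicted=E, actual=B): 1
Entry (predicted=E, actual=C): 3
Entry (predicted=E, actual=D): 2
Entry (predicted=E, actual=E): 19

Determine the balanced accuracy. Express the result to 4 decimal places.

0.6838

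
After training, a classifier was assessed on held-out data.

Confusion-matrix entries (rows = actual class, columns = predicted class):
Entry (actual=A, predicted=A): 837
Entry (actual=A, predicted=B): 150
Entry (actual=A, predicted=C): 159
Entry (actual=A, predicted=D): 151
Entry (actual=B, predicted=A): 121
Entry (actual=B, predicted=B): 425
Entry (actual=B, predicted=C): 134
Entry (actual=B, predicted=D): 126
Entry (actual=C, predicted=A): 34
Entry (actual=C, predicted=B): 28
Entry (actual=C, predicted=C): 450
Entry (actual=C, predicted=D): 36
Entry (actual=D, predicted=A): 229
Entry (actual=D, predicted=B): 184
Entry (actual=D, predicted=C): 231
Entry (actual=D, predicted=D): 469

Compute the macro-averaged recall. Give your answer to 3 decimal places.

Per-class recall (TP/(TP+FN)):
  A: TP=837, FN=150+159+151=460 → 837/1297 = 0.6453
  B: TP=425, FN=121+134+126=381 → 425/806 = 0.5273
  C: TP=450, FN=34+28+36=98 → 450/548 = 0.8212
  D: TP=469, FN=229+184+231=644 → 469/1113 = 0.4214
Macro-recall = mean = (0.6453 + 0.5273 + 0.8212 + 0.4214) / 4 = 0.604

0.604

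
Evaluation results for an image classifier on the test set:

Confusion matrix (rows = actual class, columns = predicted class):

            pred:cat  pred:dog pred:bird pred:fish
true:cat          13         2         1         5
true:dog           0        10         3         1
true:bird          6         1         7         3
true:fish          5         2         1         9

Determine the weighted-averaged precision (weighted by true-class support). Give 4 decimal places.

Per-class precision (TP/(TP+FP)):
  cat: TP=13, FP=0+6+5=11 → 13/24 = 0.54167
  dog: TP=10, FP=2+1+2=5 → 10/15 = 0.66667
  bird: TP=7, FP=1+3+1=5 → 7/12 = 0.58333
  fish: TP=9, FP=5+1+3=9 → 9/18 = 0.50000
Weighted-precision = Σ (supportᵢ/N)·precisionᵢ with N=69: (21/69)·0.54167 + (14/69)·0.66667 + (17/69)·0.58333 + (17/69)·0.50000 = 0.5670

0.5670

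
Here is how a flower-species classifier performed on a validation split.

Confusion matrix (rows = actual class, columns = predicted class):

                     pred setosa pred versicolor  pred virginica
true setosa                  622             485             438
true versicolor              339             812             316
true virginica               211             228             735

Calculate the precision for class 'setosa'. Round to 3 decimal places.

Take TP from the diagonal, FP from the rest of the 'setosa' prediction marginal, FN from the rest of the 'setosa' actual marginal.
precision = TP/(TP+FP).
setosa: TP=622, FP=339+211=550 → 622/1172 = 0.5307

0.531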